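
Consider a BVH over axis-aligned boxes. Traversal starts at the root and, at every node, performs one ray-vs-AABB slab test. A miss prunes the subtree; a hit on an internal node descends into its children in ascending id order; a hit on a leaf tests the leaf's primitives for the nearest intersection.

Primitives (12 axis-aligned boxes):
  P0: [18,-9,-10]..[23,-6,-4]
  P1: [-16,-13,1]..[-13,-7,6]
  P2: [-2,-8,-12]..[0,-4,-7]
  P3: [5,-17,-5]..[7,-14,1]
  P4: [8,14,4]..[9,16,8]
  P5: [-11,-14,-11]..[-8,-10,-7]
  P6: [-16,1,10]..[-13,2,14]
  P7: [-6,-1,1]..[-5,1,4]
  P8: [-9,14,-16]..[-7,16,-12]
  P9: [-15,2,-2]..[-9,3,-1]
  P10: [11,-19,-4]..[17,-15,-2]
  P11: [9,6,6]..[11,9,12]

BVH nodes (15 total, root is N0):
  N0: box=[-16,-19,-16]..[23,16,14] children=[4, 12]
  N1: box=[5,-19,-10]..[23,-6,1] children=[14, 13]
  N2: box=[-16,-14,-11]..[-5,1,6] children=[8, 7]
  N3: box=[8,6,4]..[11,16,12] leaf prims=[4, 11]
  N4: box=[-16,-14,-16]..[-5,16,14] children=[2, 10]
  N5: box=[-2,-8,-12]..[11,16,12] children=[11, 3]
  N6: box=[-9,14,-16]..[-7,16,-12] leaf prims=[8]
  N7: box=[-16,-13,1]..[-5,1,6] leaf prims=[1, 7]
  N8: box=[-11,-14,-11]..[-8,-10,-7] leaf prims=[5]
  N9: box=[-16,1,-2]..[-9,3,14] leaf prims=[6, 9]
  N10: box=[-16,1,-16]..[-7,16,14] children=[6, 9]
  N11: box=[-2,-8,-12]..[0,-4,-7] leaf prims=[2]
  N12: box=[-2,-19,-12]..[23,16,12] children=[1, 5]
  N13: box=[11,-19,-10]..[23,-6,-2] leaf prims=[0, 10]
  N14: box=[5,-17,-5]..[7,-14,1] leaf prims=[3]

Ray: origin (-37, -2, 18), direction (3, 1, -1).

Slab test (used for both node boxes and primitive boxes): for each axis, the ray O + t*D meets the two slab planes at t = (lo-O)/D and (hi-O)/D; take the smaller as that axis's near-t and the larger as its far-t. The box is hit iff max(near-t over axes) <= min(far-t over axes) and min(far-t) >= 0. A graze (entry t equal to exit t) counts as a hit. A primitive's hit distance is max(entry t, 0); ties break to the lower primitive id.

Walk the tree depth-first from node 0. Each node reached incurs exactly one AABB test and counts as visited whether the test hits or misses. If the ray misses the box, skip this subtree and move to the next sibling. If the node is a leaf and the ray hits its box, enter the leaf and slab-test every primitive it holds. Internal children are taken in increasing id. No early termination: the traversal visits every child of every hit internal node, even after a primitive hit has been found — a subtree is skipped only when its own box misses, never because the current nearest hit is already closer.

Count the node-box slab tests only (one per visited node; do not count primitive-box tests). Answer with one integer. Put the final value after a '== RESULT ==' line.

Walk:
N0 x:[7,20] y:[-17,18] z:[4,34] -> hit [7,18], descend [4, 12]
  N4 x:[7,32/3] y:[-12,18] z:[4,34] -> hit [7,32/3], descend [2, 10]
    N2 x:[7,32/3] y:[-12,3] z:[12,29] -> miss, prune
    N10 x:[7,10] y:[3,18] z:[4,34] -> hit [7,10], descend [6, 9]
      N6 x:[28/3,10] y:[16,18] z:[30,34] -> miss, prune
      N9 x:[7,28/3] y:[3,5] z:[4,20] -> miss, prune
  N12 x:[35/3,20] y:[-17,18] z:[6,30] -> hit [35/3,18], descend [1, 5]
    N1 x:[14,20] y:[-17,-4] z:[17,28] -> miss, prune
    N5 x:[35/3,16] y:[-6,18] z:[6,30] -> hit [35/3,16], descend [3, 11]
      N3 x:[15,16] y:[8,18] z:[6,14] -> miss, prune
      N11 x:[35/3,37/3] y:[-6,-2] z:[25,30] -> miss, prune

order=[0, 4, 2, 10, 6, 9, 12, 1, 5, 3, 11]  |boxes|=11  |leaves|=0  hit=miss

== RESULT ==
11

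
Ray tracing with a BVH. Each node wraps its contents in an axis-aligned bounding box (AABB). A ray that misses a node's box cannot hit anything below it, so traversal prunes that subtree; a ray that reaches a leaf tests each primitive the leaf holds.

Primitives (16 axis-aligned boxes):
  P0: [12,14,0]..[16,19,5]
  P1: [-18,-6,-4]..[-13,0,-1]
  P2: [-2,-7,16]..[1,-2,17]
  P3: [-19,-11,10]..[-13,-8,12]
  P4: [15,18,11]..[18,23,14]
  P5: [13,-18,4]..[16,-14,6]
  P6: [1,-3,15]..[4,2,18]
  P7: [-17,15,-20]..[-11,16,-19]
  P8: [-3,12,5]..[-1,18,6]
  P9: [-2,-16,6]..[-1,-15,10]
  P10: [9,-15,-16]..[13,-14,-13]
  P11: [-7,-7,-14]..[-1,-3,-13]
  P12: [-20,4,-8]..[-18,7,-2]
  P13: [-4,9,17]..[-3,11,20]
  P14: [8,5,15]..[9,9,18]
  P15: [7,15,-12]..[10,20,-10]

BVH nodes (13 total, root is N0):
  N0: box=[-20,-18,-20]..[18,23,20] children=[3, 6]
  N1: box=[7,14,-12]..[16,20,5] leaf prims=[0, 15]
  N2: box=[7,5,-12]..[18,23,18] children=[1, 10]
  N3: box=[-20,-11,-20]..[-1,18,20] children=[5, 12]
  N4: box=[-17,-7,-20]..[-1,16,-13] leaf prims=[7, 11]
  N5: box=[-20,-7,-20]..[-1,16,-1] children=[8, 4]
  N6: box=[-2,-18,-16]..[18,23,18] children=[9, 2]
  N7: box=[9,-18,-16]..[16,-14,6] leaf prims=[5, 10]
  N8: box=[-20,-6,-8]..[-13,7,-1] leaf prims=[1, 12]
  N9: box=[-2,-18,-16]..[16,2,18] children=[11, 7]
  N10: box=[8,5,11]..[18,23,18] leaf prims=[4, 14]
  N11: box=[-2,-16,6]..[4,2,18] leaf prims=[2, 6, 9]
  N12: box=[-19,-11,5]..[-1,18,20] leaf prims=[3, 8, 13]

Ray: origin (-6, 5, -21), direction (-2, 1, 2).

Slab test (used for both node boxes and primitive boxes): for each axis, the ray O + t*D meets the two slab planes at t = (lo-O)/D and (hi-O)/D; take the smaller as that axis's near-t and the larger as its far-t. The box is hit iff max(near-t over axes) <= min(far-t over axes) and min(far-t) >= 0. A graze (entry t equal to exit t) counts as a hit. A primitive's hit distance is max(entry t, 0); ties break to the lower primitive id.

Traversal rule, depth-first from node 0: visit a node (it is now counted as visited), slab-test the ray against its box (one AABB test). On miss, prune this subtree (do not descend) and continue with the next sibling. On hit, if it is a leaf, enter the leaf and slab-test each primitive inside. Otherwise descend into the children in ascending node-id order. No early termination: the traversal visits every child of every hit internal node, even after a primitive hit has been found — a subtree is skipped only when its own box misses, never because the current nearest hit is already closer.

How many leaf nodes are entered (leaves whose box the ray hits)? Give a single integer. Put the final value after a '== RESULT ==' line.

Walk:
N0 x:[-12,7] y:[-23,18] z:[1/2,41/2] -> hit [1/2,7], descend [3, 6]
  N3 x:[-5/2,7] y:[-16,13] z:[1/2,41/2] -> hit [1/2,7], descend [5, 12]
    N5 x:[-5/2,7] y:[-12,11] z:[1/2,10] -> hit [1/2,7], descend [4, 8]
      N4 x:[-5/2,11/2] y:[-12,11] z:[1/2,4] -> hit [1/2,4] leaf, test {P7(miss), P11(miss)}
      N8 x:[7/2,7] y:[-11,2] z:[13/2,10] -> miss, prune
    N12 x:[-5/2,13/2] y:[-16,13] z:[13,41/2] -> miss, prune
  N6 x:[-12,-2] y:[-23,18] z:[5/2,39/2] -> miss, prune

7 AABB tests over nodes [0, 3, 5, 4, 8, 12, 6]; 1 leaf entered; closest miss.

== RESULT ==
1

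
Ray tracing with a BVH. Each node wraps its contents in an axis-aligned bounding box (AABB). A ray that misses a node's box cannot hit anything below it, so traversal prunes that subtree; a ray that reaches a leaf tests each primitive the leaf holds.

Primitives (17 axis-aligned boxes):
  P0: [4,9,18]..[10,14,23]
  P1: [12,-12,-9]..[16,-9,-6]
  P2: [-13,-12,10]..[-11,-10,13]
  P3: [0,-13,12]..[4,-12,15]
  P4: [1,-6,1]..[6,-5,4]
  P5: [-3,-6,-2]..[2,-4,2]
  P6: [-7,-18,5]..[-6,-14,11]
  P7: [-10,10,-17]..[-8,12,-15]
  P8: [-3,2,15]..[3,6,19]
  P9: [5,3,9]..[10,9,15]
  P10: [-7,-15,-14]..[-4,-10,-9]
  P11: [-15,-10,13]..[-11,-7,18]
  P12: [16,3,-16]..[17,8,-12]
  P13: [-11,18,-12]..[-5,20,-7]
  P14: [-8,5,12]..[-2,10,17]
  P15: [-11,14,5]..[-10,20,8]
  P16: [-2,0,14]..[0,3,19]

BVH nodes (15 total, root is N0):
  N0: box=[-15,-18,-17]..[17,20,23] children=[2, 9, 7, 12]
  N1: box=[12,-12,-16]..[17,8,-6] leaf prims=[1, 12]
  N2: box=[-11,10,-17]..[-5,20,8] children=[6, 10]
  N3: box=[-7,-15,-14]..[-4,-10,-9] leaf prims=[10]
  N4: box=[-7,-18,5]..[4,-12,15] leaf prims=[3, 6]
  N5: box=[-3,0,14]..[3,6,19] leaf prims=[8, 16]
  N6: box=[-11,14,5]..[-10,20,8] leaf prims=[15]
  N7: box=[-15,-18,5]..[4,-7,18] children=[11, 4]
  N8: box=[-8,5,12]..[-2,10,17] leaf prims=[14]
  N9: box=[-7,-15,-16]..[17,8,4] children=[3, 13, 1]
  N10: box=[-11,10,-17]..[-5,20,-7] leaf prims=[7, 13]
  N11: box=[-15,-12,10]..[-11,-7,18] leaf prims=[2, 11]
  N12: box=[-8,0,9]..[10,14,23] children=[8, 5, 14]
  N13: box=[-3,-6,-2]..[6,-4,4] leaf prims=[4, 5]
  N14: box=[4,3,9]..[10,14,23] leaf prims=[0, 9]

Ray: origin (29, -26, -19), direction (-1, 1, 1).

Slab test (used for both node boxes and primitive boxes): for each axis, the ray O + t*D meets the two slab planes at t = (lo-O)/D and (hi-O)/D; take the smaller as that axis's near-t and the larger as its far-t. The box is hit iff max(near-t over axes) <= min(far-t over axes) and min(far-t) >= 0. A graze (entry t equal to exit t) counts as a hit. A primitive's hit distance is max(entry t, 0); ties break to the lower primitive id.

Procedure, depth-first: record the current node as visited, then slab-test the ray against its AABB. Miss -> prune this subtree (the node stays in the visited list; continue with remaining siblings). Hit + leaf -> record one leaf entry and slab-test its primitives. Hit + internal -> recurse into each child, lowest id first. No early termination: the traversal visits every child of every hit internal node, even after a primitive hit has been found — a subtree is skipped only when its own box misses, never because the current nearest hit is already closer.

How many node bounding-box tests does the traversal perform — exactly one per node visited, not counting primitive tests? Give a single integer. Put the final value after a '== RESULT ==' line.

Trace the traversal:
N0 x:[12,44] y:[8,46] z:[2,42] -> hit [12,42], descend [2, 7, 9, 12]
  N2 x:[34,40] y:[36,46] z:[2,27] -> miss, prune
  N7 x:[25,44] y:[8,19] z:[24,37] -> miss, prune
  N9 x:[12,36] y:[11,34] z:[3,23] -> hit [12,23], descend [1, 3, 13]
    N1 x:[12,17] y:[14,34] z:[3,13] -> miss, prune
    N3 x:[33,36] y:[11,16] z:[5,10] -> miss, prune
    N13 x:[23,32] y:[20,22] z:[17,23] -> miss, prune
  N12 x:[19,37] y:[26,40] z:[28,42] -> hit [28,37], descend [5, 8, 14]
    N5 x:[26,32] y:[26,32] z:[33,38] -> miss, prune
    N8 x:[31,37] y:[31,36] z:[31,36] -> hit [31,36] leaf, test {P14@t=31}
    N14 x:[19,25] y:[29,40] z:[28,42] -> miss, prune

Summary -> nodes [0, 2, 7, 9, 1, 3, 13, 12, 5, 8, 14]; box-tests=11; leaf-entries=1; first=P14

== RESULT ==
11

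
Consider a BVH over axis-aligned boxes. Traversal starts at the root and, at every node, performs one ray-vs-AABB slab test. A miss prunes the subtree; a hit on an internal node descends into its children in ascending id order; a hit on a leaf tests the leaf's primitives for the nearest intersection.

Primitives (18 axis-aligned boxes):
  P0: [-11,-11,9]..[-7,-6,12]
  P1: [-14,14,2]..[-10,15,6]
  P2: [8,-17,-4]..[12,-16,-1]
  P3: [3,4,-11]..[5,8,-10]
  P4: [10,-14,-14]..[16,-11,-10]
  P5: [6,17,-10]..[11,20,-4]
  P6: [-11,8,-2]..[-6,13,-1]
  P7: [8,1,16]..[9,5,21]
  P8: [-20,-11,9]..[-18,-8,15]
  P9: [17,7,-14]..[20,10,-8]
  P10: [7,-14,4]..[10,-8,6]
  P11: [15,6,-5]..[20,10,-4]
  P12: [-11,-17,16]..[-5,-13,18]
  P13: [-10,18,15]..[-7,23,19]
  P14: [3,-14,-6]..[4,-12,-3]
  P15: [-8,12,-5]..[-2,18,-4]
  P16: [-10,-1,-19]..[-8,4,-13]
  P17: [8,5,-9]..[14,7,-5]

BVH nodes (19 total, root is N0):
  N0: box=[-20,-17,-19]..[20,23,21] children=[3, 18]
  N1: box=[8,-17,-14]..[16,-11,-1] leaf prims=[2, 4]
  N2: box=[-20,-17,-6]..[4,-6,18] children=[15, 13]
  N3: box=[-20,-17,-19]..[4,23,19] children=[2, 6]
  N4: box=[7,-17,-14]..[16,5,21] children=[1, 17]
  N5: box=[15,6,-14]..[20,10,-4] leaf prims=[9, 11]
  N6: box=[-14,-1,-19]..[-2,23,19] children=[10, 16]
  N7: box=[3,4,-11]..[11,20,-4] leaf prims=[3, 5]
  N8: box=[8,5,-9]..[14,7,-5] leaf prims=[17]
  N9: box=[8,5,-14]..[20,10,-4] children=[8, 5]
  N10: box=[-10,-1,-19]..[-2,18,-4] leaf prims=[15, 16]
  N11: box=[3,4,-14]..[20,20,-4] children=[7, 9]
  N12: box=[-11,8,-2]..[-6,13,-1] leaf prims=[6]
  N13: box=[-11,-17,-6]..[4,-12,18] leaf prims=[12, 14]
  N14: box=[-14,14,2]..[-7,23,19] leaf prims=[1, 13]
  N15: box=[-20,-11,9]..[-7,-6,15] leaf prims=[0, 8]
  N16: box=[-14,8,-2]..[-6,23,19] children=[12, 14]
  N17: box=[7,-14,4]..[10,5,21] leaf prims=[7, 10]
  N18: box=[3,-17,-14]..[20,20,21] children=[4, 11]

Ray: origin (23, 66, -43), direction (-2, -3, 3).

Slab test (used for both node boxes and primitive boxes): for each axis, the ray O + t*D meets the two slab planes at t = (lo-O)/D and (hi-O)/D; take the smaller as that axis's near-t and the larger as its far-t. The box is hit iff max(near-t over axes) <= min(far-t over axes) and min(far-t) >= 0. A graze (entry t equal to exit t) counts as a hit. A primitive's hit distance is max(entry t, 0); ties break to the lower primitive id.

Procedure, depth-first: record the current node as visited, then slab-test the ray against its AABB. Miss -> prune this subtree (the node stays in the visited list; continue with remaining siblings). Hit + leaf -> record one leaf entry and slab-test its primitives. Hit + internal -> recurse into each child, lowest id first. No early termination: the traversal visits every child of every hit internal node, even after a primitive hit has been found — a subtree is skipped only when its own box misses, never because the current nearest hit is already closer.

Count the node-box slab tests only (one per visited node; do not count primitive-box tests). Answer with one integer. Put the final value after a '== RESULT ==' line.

Walk:
N0 x:[3/2,43/2] y:[43/3,83/3] z:[8,64/3] -> hit [43/3,64/3], descend [3, 18]
  N3 x:[19/2,43/2] y:[43/3,83/3] z:[8,62/3] -> hit [43/3,62/3], descend [2, 6]
    N2 x:[19/2,43/2] y:[24,83/3] z:[37/3,61/3] -> miss, prune
    N6 x:[25/2,37/2] y:[43/3,67/3] z:[8,62/3] -> hit [43/3,37/2], descend [10, 16]
      N10 x:[25/2,33/2] y:[16,67/3] z:[8,13] -> miss, prune
      N16 x:[29/2,37/2] y:[43/3,58/3] z:[41/3,62/3] -> hit [29/2,37/2], descend [12, 14]
        N12 x:[29/2,17] y:[53/3,58/3] z:[41/3,14] -> miss, prune
        N14 x:[15,37/2] y:[43/3,52/3] z:[15,62/3] -> hit [15,52/3] leaf, test {P1(miss), P13(miss)}
  N18 x:[3/2,10] y:[46/3,83/3] z:[29/3,64/3] -> miss, prune

9 AABB tests over nodes [0, 3, 2, 6, 10, 16, 12, 14, 18]; 1 leaf entered; closest miss.

== RESULT ==
9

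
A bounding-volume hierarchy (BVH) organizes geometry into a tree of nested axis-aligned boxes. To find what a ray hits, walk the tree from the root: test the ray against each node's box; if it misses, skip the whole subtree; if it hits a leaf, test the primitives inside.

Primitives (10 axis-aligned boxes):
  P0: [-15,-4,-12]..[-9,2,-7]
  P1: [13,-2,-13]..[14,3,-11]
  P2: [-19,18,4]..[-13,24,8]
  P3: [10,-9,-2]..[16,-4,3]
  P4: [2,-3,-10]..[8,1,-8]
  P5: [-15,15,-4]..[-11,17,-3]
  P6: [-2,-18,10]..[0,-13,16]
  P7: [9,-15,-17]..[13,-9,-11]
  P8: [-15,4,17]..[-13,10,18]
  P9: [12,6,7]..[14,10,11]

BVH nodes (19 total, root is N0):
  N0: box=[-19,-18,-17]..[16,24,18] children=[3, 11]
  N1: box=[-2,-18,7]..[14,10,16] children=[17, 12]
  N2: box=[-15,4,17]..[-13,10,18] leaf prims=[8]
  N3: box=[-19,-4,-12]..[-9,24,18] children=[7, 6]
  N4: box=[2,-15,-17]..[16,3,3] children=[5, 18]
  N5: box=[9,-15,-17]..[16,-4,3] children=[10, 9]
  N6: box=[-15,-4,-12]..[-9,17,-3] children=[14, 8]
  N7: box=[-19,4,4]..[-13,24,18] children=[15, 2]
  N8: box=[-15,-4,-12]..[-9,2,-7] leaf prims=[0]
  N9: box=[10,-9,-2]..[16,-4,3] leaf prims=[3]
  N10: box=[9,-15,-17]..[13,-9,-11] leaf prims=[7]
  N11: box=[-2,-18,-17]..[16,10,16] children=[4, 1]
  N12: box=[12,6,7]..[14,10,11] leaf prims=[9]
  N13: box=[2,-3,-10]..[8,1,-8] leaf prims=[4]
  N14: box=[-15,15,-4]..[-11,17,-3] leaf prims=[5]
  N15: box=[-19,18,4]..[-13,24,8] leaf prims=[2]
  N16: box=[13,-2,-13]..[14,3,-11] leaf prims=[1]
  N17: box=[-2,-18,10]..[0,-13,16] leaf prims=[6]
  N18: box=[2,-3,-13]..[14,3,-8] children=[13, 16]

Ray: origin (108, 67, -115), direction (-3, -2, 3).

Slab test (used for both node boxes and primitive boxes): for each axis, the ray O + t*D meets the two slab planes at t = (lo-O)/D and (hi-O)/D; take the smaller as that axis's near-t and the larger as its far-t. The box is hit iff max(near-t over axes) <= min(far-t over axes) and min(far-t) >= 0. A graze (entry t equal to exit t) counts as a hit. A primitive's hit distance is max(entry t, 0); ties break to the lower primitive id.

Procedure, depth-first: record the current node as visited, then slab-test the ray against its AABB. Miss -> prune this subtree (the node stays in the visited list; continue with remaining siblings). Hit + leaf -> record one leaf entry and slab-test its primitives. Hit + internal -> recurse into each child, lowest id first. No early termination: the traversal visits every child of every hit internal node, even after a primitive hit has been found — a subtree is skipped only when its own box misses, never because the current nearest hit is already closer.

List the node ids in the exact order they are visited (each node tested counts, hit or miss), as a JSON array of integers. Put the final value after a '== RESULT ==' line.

Trace the traversal:
N0 x:[92/3,127/3] y:[43/2,85/2] z:[98/3,133/3] -> hit [98/3,127/3], descend [3, 11]
  N3 x:[39,127/3] y:[43/2,71/2] z:[103/3,133/3] -> miss, prune
  N11 x:[92/3,110/3] y:[57/2,85/2] z:[98/3,131/3] -> hit [98/3,110/3], descend [1, 4]
    N1 x:[94/3,110/3] y:[57/2,85/2] z:[122/3,131/3] -> miss, prune
    N4 x:[92/3,106/3] y:[32,41] z:[98/3,118/3] -> hit [98/3,106/3], descend [5, 18]
      N5 x:[92/3,33] y:[71/2,41] z:[98/3,118/3] -> miss, prune
      N18 x:[94/3,106/3] y:[32,35] z:[34,107/3] -> hit [34,35], descend [13, 16]
        N13 x:[100/3,106/3] y:[33,35] z:[35,107/3] -> hit [35,35] leaf, test {P4@t=35}
        N16 x:[94/3,95/3] y:[32,69/2] z:[34,104/3] -> miss, prune

order=[0, 3, 11, 1, 4, 5, 18, 13, 16]  |boxes|=9  |leaves|=1  hit=P4

== RESULT ==
[0, 3, 11, 1, 4, 5, 18, 13, 16]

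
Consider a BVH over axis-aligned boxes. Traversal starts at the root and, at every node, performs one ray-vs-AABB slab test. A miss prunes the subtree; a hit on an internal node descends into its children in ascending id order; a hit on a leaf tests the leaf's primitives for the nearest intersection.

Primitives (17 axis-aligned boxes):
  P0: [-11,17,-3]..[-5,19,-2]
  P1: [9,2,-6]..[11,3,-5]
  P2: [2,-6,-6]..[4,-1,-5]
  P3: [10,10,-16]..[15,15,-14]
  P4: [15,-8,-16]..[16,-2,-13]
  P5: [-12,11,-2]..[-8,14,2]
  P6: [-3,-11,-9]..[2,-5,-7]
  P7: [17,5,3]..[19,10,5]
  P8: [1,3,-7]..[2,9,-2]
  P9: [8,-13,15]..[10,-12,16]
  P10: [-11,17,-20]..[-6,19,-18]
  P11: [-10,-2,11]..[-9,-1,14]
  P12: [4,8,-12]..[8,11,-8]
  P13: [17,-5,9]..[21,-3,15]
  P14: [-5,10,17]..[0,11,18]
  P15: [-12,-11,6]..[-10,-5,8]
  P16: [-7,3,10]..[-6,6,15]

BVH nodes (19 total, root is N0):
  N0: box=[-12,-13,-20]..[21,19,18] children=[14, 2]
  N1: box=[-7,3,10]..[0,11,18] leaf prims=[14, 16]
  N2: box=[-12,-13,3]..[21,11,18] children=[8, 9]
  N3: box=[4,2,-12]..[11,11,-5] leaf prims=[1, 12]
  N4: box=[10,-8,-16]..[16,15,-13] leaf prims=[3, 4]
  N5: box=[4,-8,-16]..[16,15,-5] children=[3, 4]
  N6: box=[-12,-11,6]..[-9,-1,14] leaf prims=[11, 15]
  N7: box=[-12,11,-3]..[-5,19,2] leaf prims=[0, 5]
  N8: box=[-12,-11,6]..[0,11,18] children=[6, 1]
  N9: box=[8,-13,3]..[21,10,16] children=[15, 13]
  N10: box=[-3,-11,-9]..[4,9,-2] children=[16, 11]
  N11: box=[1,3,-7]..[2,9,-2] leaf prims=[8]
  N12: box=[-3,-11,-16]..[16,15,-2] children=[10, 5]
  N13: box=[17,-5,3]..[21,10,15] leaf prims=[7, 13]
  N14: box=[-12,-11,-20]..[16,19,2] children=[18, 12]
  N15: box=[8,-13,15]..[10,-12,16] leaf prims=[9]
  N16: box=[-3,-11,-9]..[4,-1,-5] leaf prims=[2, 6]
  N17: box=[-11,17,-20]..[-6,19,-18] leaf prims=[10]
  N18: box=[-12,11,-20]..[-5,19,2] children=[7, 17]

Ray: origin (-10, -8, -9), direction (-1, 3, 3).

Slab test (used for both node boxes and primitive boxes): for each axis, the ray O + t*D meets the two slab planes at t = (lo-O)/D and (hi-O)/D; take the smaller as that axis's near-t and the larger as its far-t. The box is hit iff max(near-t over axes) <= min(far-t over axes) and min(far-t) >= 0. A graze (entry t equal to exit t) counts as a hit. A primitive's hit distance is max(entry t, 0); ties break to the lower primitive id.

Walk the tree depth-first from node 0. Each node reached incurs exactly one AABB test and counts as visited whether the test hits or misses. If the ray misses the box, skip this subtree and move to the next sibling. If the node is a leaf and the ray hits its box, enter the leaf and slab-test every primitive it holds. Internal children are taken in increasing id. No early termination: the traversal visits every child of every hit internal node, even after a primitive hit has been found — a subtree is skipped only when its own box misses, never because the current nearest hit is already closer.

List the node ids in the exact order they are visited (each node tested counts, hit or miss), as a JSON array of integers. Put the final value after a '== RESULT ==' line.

Trace the traversal:
N0 x:[-31,2] y:[-5/3,9] z:[-11/3,9] -> hit [-5/3,2], descend [2, 14]
  N2 x:[-31,2] y:[-5/3,19/3] z:[4,9] -> miss, prune
  N14 x:[-26,2] y:[-1,9] z:[-11/3,11/3] -> hit [-1,2], descend [12, 18]
    N12 x:[-26,-7] y:[-1,23/3] z:[-7/3,7/3] -> miss, prune
    N18 x:[-5,2] y:[19/3,9] z:[-11/3,11/3] -> miss, prune

Visited [0, 2, 14, 12, 18]. Tests: 5 box, 0 leaf. Nearest: miss.

== RESULT ==
[0, 2, 14, 12, 18]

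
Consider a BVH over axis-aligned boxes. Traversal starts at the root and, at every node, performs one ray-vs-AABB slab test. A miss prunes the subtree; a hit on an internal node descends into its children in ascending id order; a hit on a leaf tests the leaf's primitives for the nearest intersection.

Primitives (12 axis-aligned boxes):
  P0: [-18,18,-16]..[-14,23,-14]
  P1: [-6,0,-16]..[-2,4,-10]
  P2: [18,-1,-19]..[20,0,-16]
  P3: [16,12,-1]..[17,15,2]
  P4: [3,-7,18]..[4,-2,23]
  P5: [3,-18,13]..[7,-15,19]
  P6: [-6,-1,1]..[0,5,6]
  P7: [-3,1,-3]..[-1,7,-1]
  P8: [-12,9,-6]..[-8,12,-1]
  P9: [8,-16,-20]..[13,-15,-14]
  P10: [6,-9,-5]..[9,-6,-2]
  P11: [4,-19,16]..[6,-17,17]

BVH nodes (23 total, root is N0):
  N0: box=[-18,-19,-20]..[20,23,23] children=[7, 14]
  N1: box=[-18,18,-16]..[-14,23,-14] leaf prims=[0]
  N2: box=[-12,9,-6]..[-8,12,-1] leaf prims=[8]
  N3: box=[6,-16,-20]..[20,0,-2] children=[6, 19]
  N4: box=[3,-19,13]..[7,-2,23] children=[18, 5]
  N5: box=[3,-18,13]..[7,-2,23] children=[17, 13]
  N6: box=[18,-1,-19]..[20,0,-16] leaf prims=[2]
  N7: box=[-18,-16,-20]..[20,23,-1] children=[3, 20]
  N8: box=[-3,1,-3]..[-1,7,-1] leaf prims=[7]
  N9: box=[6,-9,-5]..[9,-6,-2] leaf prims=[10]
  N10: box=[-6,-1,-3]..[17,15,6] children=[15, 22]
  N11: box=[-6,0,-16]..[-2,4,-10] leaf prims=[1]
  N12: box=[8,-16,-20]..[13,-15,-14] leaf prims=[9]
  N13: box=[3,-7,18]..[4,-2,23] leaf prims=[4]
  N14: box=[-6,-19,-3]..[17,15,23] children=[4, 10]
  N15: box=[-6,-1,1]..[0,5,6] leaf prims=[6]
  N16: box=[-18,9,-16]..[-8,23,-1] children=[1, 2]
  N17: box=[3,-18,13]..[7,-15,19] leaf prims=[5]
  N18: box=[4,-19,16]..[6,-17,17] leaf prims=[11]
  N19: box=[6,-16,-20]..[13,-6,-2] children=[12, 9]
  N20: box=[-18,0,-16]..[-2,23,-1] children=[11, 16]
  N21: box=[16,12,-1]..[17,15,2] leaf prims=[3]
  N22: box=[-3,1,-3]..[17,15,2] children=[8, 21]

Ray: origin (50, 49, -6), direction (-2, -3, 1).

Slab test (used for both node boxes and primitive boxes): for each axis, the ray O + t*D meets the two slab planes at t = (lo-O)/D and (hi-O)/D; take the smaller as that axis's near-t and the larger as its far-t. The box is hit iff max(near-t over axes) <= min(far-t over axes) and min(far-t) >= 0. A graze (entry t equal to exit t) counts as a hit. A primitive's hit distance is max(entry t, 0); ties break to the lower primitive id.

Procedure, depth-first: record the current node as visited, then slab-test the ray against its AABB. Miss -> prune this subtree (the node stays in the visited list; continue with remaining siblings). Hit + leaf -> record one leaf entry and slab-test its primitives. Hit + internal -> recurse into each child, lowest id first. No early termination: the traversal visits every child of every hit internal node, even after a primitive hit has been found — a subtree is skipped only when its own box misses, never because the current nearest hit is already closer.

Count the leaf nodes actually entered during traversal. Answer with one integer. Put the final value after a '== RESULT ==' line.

Trace the traversal:
N0 x:[15,34] y:[26/3,68/3] z:[-14,29] -> hit [15,68/3], descend [7, 14]
  N7 x:[15,34] y:[26/3,65/3] z:[-14,5] -> miss, prune
  N14 x:[33/2,28] y:[34/3,68/3] z:[3,29] -> hit [33/2,68/3], descend [4, 10]
    N4 x:[43/2,47/2] y:[17,68/3] z:[19,29] -> hit [43/2,68/3], descend [5, 18]
      N5 x:[43/2,47/2] y:[17,67/3] z:[19,29] -> hit [43/2,67/3], descend [13, 17]
        N13 x:[23,47/2] y:[17,56/3] z:[24,29] -> miss, prune
        N17 x:[43/2,47/2] y:[64/3,67/3] z:[19,25] -> hit [43/2,67/3] leaf, test {P5@t=43/2}
      N18 x:[22,23] y:[22,68/3] z:[22,23] -> hit [22,68/3] leaf, test {P11@t=22}
    N10 x:[33/2,28] y:[34/3,50/3] z:[3,12] -> miss, prune

9 AABB tests over nodes [0, 7, 14, 4, 5, 13, 17, 18, 10]; 2 leaves entered; closest P5.

== RESULT ==
2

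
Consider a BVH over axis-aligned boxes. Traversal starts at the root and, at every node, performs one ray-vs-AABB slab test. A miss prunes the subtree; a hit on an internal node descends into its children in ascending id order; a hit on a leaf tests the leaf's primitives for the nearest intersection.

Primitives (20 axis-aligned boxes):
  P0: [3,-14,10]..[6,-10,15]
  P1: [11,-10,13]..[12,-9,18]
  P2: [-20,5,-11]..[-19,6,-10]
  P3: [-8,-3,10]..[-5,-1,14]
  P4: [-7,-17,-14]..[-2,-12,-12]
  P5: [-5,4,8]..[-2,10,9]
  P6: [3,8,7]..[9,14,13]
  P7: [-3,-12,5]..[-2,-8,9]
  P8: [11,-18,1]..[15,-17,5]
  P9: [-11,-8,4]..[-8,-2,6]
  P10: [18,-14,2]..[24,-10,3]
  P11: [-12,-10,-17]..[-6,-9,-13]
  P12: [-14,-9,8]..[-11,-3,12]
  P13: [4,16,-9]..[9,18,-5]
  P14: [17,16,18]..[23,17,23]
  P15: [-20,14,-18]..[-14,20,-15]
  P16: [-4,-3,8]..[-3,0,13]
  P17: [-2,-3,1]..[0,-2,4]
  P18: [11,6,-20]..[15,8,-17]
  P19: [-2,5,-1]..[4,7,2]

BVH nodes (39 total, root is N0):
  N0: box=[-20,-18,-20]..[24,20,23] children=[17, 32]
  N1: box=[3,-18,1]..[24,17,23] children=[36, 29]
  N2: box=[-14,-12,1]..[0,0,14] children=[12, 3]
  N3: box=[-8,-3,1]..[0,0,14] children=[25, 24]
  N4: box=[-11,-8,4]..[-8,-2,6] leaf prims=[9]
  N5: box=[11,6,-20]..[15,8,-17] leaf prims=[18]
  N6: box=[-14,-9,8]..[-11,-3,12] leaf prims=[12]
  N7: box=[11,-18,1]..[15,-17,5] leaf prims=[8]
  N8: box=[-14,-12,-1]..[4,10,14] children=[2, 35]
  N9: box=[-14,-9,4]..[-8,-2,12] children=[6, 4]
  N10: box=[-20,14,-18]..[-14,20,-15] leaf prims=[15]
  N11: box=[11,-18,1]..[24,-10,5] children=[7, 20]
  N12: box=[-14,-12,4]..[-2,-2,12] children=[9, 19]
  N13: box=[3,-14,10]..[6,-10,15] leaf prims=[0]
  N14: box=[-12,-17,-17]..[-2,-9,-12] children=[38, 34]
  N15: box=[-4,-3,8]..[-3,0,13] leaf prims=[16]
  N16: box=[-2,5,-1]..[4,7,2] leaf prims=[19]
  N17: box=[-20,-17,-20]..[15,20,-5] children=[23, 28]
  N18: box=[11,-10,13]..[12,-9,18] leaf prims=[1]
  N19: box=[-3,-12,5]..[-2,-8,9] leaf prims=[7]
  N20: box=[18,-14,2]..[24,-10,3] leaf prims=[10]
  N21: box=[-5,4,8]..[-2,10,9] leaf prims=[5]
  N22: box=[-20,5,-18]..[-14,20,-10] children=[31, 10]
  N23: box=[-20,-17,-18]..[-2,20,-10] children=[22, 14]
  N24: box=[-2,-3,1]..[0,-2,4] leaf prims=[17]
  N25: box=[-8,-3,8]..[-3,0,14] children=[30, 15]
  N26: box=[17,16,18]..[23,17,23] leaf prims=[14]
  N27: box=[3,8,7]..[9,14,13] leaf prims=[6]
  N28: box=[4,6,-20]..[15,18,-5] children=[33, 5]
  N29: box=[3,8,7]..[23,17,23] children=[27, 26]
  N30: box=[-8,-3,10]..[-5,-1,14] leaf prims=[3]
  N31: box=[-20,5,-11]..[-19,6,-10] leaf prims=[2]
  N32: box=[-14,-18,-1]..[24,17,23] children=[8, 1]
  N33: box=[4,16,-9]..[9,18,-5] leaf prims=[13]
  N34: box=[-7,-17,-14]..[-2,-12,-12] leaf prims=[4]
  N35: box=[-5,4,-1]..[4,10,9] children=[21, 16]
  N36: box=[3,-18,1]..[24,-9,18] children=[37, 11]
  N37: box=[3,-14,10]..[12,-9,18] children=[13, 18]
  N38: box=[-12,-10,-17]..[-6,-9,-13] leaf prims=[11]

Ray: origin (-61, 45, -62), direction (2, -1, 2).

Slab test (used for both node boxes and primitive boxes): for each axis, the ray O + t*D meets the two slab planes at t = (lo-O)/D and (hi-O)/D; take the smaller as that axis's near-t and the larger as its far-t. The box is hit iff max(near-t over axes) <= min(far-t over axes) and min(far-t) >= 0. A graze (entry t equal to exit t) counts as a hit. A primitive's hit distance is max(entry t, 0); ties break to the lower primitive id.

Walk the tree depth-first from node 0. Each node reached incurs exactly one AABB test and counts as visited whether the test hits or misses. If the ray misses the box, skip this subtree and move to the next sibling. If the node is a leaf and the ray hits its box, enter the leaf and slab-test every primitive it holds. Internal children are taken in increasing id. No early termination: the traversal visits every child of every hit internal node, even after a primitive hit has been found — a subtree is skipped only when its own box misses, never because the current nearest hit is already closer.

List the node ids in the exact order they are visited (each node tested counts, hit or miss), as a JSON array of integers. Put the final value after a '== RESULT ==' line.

Traverse from the root:
N0 x:[41/2,85/2] y:[25,63] z:[21,85/2] -> hit [25,85/2], descend [17, 32]
  N17 x:[41/2,38] y:[25,62] z:[21,57/2] -> hit [25,57/2], descend [23, 28]
    N23 x:[41/2,59/2] y:[25,62] z:[22,26] -> hit [25,26], descend [14, 22]
      N14 x:[49/2,59/2] y:[54,62] z:[45/2,25] -> miss, prune
      N22 x:[41/2,47/2] y:[25,40] z:[22,26] -> miss, prune
    N28 x:[65/2,38] y:[27,39] z:[21,57/2] -> miss, prune
  N32 x:[47/2,85/2] y:[28,63] z:[61/2,85/2] -> hit [61/2,85/2], descend [1, 8]
    N1 x:[32,85/2] y:[28,63] z:[63/2,85/2] -> hit [32,85/2], descend [29, 36]
      N29 x:[32,42] y:[28,37] z:[69/2,85/2] -> hit [69/2,37], descend [26, 27]
        N26 x:[39,42] y:[28,29] z:[40,85/2] -> miss, prune
        N27 x:[32,35] y:[31,37] z:[69/2,75/2] -> hit [69/2,35] leaf, test {P6@t=69/2}
      N36 x:[32,85/2] y:[54,63] z:[63/2,40] -> miss, prune
    N8 x:[47/2,65/2] y:[35,57] z:[61/2,38] -> miss, prune

order=[0, 17, 23, 14, 22, 28, 32, 1, 29, 26, 27, 36, 8]  |boxes|=13  |leaves|=1  hit=P6

== RESULT ==
[0, 17, 23, 14, 22, 28, 32, 1, 29, 26, 27, 36, 8]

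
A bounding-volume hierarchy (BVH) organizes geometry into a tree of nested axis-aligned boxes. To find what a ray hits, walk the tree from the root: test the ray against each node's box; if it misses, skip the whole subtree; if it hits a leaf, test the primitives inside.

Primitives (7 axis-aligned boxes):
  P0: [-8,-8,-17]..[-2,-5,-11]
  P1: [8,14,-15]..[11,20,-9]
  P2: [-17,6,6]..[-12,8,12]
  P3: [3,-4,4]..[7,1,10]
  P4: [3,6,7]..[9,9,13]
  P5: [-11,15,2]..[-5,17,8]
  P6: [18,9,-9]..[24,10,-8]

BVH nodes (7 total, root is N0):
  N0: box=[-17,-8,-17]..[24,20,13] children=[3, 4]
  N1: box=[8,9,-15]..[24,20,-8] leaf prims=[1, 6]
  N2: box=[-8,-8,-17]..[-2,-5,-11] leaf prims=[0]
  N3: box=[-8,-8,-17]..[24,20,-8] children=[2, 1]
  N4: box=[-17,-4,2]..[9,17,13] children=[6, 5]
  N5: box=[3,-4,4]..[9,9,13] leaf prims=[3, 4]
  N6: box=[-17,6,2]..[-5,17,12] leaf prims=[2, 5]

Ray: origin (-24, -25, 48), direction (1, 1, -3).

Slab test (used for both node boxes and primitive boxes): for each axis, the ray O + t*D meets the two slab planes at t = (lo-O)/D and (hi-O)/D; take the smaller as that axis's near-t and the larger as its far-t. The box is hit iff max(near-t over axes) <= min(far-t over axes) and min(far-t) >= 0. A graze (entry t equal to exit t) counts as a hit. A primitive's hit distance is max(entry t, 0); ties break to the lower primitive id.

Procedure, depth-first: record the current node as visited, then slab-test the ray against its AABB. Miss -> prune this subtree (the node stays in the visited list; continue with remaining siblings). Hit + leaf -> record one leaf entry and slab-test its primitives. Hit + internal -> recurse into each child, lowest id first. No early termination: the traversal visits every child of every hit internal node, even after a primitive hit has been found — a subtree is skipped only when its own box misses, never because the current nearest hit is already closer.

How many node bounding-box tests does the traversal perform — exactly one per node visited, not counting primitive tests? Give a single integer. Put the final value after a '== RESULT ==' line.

Walk:
N0 x:[7,48] y:[17,45] z:[35/3,65/3] -> hit [17,65/3], descend [3, 4]
  N3 x:[16,48] y:[17,45] z:[56/3,65/3] -> hit [56/3,65/3], descend [1, 2]
    N1 x:[32,48] y:[34,45] z:[56/3,21] -> miss, prune
    N2 x:[16,22] y:[17,20] z:[59/3,65/3] -> hit [59/3,20] leaf, test {P0@t=59/3}
  N4 x:[7,33] y:[21,42] z:[35/3,46/3] -> miss, prune

Summary -> nodes [0, 3, 1, 2, 4]; box-tests=5; leaf-entries=1; first=P0

== RESULT ==
5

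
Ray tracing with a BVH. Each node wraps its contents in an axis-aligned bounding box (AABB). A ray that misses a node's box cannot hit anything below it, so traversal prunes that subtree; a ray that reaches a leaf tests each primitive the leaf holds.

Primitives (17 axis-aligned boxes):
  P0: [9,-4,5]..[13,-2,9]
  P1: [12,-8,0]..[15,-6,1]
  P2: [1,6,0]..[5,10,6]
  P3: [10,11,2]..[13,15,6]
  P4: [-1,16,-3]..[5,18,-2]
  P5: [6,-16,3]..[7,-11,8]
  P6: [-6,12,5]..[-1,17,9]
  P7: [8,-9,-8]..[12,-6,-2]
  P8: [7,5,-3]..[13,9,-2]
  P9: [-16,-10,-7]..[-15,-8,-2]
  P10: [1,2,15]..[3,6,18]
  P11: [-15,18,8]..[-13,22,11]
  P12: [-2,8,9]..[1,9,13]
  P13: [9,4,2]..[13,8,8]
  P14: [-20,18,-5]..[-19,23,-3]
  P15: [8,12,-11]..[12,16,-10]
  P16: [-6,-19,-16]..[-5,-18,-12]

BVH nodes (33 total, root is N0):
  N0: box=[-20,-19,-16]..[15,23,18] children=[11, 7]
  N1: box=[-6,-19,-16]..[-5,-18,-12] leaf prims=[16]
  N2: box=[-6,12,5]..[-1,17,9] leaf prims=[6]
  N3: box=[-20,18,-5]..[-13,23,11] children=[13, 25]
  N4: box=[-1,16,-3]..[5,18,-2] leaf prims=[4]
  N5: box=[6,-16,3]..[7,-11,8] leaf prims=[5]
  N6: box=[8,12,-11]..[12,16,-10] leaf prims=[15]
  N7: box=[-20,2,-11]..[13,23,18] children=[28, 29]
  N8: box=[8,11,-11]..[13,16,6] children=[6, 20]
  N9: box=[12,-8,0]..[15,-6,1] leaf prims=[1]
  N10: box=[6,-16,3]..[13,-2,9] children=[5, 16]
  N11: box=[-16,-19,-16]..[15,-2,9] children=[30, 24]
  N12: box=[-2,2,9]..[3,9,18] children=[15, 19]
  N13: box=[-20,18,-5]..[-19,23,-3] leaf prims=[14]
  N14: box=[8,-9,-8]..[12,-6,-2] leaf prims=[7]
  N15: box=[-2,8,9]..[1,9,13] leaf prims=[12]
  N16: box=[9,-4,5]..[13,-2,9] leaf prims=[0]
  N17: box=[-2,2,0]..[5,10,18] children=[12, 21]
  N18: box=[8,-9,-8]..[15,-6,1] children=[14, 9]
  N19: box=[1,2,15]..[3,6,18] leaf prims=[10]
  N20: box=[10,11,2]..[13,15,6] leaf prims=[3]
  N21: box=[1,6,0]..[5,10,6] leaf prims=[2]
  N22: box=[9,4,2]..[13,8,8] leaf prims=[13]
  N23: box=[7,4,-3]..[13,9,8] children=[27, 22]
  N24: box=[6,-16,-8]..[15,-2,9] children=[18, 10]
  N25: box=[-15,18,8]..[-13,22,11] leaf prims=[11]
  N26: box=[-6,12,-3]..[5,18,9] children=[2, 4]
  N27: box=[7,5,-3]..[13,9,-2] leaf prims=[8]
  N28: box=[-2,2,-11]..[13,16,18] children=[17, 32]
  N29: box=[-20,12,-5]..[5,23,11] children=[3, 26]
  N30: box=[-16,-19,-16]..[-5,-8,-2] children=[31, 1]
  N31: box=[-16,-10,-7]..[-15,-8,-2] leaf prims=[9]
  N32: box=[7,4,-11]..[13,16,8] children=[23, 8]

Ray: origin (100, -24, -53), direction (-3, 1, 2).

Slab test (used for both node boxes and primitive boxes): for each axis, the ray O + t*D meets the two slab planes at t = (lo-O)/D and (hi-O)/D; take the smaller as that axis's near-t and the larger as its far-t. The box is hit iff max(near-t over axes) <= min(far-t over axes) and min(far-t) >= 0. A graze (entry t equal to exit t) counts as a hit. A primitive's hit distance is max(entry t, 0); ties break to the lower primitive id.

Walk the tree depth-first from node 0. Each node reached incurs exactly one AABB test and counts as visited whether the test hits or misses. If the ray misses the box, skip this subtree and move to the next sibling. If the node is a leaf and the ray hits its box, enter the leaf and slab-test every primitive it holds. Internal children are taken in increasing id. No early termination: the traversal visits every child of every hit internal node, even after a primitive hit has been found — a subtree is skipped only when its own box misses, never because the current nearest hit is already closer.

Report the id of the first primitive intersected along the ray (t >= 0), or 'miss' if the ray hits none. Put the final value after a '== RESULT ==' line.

Traverse from the root:
N0 x:[85/3,40] y:[5,47] z:[37/2,71/2] -> hit [85/3,71/2], descend [7, 11]
  N7 x:[29,40] y:[26,47] z:[21,71/2] -> hit [29,71/2], descend [28, 29]
    N28 x:[29,34] y:[26,40] z:[21,71/2] -> hit [29,34], descend [17, 32]
      N17 x:[95/3,34] y:[26,34] z:[53/2,71/2] -> hit [95/3,34], descend [12, 21]
        N12 x:[97/3,34] y:[26,33] z:[31,71/2] -> hit [97/3,33], descend [15, 19]
          N15 x:[33,34] y:[32,33] z:[31,33] -> hit [33,33] leaf, test {P12@t=33}
          N19 x:[97/3,33] y:[26,30] z:[34,71/2] -> miss, prune
        N21 x:[95/3,33] y:[30,34] z:[53/2,59/2] -> miss, prune
      N32 x:[29,31] y:[28,40] z:[21,61/2] -> hit [29,61/2], descend [8, 23]
        N8 x:[29,92/3] y:[35,40] z:[21,59/2] -> miss, prune
        N23 x:[29,31] y:[28,33] z:[25,61/2] -> hit [29,61/2], descend [22, 27]
          N22 x:[29,91/3] y:[28,32] z:[55/2,61/2] -> hit [29,91/3] leaf, test {P13@t=29}
          N27 x:[29,31] y:[29,33] z:[25,51/2] -> miss, prune
    N29 x:[95/3,40] y:[36,47] z:[24,32] -> miss, prune
  N11 x:[85/3,116/3] y:[5,22] z:[37/2,31] -> miss, prune

15 AABB tests over nodes [0, 7, 28, 17, 12, 15, 19, 21, 32, 8, 23, 22, 27, 29, 11]; 2 leaves entered; closest P13.

== RESULT ==
13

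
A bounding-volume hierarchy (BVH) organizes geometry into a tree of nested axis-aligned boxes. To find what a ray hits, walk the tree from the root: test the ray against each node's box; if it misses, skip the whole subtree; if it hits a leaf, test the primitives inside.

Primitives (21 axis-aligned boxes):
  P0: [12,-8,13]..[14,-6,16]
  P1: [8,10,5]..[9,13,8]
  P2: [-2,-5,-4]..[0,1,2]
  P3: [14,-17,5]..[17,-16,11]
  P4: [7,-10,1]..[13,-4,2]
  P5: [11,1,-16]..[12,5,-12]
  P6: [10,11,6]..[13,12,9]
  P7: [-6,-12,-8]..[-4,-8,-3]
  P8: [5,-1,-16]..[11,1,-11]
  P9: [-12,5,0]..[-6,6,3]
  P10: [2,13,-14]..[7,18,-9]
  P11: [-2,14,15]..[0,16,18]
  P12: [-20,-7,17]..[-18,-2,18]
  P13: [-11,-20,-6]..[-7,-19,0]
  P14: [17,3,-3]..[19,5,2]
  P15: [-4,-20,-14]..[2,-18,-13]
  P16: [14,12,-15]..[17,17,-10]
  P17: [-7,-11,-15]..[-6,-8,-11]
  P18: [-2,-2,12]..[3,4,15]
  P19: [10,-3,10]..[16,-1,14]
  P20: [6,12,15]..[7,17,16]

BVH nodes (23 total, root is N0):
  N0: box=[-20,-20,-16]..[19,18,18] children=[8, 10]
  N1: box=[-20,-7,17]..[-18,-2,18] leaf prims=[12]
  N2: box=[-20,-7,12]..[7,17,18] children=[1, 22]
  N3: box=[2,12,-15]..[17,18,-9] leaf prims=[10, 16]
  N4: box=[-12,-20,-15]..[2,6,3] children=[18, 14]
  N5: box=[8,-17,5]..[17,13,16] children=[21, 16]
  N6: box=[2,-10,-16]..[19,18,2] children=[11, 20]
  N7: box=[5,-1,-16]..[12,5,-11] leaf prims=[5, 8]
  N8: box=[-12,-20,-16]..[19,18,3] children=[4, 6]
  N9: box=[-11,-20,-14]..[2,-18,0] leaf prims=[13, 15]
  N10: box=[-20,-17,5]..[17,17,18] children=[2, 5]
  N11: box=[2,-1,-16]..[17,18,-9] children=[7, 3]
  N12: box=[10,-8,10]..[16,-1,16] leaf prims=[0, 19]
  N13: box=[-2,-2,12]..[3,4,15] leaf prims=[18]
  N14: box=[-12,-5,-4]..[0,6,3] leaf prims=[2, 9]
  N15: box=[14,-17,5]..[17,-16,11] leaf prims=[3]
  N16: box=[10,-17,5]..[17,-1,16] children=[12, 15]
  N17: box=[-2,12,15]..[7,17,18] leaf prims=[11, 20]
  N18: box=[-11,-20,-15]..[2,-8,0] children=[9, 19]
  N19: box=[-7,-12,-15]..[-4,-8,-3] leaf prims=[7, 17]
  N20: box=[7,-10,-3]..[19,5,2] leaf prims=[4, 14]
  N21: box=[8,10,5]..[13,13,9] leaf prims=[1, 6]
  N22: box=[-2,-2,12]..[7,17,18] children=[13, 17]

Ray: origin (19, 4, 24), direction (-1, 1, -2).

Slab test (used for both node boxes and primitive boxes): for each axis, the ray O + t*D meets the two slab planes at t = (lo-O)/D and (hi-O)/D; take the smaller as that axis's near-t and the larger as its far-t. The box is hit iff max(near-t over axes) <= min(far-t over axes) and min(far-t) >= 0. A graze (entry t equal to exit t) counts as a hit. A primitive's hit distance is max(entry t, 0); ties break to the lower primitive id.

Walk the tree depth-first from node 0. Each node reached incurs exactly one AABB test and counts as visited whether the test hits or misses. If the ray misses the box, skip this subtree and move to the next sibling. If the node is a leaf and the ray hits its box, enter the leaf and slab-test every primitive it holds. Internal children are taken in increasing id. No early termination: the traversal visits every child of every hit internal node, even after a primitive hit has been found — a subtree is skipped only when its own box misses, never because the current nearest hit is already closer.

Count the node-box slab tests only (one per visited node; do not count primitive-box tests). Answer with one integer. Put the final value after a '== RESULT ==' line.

Walk:
N0 x:[0,39] y:[-24,14] z:[3,20] -> hit [3,14], descend [8, 10]
  N8 x:[0,31] y:[-24,14] z:[21/2,20] -> hit [21/2,14], descend [4, 6]
    N4 x:[17,31] y:[-24,2] z:[21/2,39/2] -> miss, prune
    N6 x:[0,17] y:[-14,14] z:[11,20] -> hit [11,14], descend [11, 20]
      N11 x:[2,17] y:[-5,14] z:[33/2,20] -> miss, prune
      N20 x:[0,12] y:[-14,1] z:[11,27/2] -> miss, prune
  N10 x:[2,39] y:[-21,13] z:[3,19/2] -> hit [3,19/2], descend [2, 5]
    N2 x:[12,39] y:[-11,13] z:[3,6] -> miss, prune
    N5 x:[2,11] y:[-21,9] z:[4,19/2] -> hit [4,9], descend [16, 21]
      N16 x:[2,9] y:[-21,-5] z:[4,19/2] -> miss, prune
      N21 x:[6,11] y:[6,9] z:[15/2,19/2] -> hit [15/2,9] leaf, test {P1(miss), P6@t=15/2}

Summary -> nodes [0, 8, 4, 6, 11, 20, 10, 2, 5, 16, 21]; box-tests=11; leaf-entries=1; first=P6

== RESULT ==
11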